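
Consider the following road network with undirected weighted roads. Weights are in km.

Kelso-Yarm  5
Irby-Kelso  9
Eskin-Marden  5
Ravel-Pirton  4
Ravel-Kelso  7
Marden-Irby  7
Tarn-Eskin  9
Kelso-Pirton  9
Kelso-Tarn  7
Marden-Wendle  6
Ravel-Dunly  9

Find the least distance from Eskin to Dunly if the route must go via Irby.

37 km

Best Eskin to Irby: Eskin–Marden–Irby costing 12
Best Irby to Dunly: Irby–Kelso–Ravel–Dunly costing 25
Total via Irby: 12 + 25 = 37 km.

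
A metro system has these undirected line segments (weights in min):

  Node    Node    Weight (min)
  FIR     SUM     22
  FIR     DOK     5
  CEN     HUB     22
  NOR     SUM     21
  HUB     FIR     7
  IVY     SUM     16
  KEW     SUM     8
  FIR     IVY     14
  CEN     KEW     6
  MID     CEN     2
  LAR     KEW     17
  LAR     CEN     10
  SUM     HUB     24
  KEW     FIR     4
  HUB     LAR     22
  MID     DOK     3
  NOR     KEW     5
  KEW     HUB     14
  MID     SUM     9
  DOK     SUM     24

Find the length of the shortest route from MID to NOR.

13 min

Candidate routes:
MID–SUM–KEW–NOR: 9+8+5 = 22
MID–CEN–KEW–NOR: 2+6+5 = 13
MID–SUM–NOR: 9+21 = 30
MID–DOK–FIR–KEW–NOR: 3+5+4+5 = 17
The minimum is 13 min via MID–CEN–KEW–NOR.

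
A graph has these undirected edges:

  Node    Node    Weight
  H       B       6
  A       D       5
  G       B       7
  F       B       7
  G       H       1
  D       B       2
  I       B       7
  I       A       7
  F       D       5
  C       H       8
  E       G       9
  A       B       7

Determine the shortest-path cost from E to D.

18

Candidate routes:
E - G - B - D: 9+7+2 = 18
E - G - H - B - A - D: 9+1+6+7+5 = 28
E - G - B - A - D: 9+7+7+5 = 28
E - G - H - B - F - D: 9+1+6+7+5 = 28
Cheapest is E - G - B - D at 18.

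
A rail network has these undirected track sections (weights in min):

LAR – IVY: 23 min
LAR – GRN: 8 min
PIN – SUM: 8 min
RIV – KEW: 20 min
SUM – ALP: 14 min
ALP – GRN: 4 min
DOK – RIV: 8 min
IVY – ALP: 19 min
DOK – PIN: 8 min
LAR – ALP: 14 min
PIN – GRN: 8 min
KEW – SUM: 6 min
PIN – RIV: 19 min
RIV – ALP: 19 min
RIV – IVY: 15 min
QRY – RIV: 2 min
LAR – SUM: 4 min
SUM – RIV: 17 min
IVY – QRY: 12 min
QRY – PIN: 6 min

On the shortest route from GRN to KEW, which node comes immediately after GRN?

LAR

Candidate routes:
GRN–LAR–SUM–KEW: 8+4+6 = 18
GRN–PIN–SUM–KEW: 8+8+6 = 22
GRN–ALP–SUM–KEW: 4+14+6 = 24
Cheapest is GRN–LAR–SUM–KEW at 18 min.
So from GRN the first move is to LAR.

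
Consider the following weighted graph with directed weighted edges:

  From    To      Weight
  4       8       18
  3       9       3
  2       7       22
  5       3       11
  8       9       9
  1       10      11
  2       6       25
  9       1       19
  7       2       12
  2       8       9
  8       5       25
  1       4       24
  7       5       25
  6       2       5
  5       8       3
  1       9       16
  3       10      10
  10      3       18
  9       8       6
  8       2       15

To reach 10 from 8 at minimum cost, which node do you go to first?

9

Enumerating some paths:
8–5–3–10: 25+11+10 = 46
8–9–1–10: 9+19+11 = 39
Cheapest is 8–9–1–10 at 39.
So from 8 the first move is to 9.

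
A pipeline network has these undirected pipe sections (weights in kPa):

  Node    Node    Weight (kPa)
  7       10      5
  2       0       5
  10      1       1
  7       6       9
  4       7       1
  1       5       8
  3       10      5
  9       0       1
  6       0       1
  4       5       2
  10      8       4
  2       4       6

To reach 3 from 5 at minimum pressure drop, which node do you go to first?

Candidate routes:
5–4–7–10–3: 2+1+5+5 = 13
5–1–10–3: 8+1+5 = 14
Cheapest is 5–4–7–10–3 at 13 kPa.
So from 5 the first move is to 4.

4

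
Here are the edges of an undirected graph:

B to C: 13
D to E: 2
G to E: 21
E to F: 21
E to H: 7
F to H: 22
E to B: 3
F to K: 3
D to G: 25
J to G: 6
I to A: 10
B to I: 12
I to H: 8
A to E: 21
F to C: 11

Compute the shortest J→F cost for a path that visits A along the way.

Best J to A: J → G → E → A costing 48
Shortest A→F: A → I → H → F = 40
Total via A: 48 + 40 = 88.

88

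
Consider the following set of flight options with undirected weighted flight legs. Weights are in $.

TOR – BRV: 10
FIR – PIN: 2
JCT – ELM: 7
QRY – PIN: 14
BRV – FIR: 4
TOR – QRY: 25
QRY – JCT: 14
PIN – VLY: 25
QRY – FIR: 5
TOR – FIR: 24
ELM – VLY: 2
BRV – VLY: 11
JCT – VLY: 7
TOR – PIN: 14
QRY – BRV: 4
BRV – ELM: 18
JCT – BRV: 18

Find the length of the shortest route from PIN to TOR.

Running Dijkstra from PIN:
PIN: 0
FIR: 2  (via PIN)
BRV: 6  (via FIR)
QRY: 7  (via FIR)
TOR: 14  (via PIN)
Shortest route: PIN–TOR = $14.

$14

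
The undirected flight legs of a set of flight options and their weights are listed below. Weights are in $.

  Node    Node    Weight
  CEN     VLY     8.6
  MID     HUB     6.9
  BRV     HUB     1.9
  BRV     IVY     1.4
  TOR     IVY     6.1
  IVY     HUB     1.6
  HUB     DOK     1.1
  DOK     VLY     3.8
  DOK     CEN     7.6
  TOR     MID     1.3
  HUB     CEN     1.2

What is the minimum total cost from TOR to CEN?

$8.9

Shortest distances from TOR:
TOR: 0
MID: 1.3  (via TOR)
IVY: 6.1  (via TOR)
BRV: 7.5  (via IVY)
HUB: 7.7  (via IVY)
DOK: 8.8  (via HUB)
CEN: 8.9  (via HUB)
Shortest route: TOR → IVY → HUB → CEN = $8.9.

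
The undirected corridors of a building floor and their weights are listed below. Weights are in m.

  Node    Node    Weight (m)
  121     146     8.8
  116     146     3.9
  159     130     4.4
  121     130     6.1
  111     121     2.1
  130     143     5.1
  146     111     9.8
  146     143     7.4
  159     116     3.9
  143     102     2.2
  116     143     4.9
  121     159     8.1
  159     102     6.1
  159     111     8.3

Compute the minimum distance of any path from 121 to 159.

Candidate routes:
121–111–159: 2.1+8.3 = 10.4
121–159: 8.1 = 8.1
The minimum is 8.1 m via 121–159.

8.1 m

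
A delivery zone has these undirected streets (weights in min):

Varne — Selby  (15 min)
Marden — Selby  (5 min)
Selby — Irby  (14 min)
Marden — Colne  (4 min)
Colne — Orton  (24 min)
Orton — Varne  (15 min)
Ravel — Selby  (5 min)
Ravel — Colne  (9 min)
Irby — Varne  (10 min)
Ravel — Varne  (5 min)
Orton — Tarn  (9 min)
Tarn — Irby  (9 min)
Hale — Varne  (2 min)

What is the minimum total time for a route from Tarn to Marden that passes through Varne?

34 min

Shortest Tarn→Varne: Tarn–Irby–Varne = 19
Best Varne to Marden: Varne–Ravel–Selby–Marden costing 15
Total via Varne: 19 + 15 = 34 min.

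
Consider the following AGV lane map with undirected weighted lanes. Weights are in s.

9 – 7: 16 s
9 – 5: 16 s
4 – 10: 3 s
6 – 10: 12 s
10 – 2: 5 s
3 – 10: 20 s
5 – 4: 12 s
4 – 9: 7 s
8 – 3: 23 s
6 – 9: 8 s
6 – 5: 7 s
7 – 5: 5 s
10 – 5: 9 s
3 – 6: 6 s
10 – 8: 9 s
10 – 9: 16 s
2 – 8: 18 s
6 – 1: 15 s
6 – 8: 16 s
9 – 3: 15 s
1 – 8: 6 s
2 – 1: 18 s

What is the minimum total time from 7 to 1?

Settle nodes by increasing distance from 7:
7: 0
5: 5  (via 7)
6: 12  (via 5)
10: 14  (via 5)
9: 16  (via 7)
4: 17  (via 5)
3: 18  (via 6)
2: 19  (via 10)
8: 23  (via 10)
1: 27  (via 6)
Shortest route: 7–5–6–1 = 27 s.

27 s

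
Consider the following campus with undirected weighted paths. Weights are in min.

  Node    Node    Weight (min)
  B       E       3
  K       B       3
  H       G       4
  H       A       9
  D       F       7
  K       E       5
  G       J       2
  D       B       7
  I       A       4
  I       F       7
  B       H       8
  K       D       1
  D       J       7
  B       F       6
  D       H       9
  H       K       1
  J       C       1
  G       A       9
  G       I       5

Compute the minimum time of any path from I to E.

Shortest distances from I:
I: 0
A: 4  (via I)
G: 5  (via I)
F: 7  (via I)
J: 7  (via G)
C: 8  (via J)
H: 9  (via G)
K: 10  (via H)
D: 11  (via K)
B: 13  (via F)
E: 15  (via K)
Shortest route: I–G–H–K–E = 15 min.

15 min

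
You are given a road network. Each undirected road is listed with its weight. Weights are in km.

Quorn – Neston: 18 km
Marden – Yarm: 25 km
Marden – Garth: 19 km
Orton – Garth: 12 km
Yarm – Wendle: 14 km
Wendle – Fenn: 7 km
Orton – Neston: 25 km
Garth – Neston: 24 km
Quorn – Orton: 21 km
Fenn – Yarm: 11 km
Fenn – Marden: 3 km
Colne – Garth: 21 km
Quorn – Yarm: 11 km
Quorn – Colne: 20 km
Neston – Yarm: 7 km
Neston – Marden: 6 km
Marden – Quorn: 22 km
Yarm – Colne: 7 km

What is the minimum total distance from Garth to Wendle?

29 km

Candidate routes:
Garth → Marden → Fenn → Wendle: 19+3+7 = 29
Garth → Colne → Yarm → Wendle: 21+7+14 = 42
Garth → Neston → Marden → Fenn → Wendle: 24+6+3+7 = 40
The minimum is 29 km via Garth → Marden → Fenn → Wendle.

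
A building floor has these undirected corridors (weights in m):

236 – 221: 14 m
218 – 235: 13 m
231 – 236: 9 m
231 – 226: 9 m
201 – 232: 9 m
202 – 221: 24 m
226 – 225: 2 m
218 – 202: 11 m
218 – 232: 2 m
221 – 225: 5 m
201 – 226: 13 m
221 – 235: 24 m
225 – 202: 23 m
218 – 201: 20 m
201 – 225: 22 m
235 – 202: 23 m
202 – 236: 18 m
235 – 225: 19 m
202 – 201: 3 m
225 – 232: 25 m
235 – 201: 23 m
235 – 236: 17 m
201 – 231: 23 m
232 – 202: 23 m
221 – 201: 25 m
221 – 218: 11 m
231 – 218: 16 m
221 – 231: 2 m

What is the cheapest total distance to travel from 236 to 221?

11 m

Shortest distances from 236:
236: 0
231: 9  (via 236)
221: 11  (via 231)
Shortest route: 236–231–221 = 11 m.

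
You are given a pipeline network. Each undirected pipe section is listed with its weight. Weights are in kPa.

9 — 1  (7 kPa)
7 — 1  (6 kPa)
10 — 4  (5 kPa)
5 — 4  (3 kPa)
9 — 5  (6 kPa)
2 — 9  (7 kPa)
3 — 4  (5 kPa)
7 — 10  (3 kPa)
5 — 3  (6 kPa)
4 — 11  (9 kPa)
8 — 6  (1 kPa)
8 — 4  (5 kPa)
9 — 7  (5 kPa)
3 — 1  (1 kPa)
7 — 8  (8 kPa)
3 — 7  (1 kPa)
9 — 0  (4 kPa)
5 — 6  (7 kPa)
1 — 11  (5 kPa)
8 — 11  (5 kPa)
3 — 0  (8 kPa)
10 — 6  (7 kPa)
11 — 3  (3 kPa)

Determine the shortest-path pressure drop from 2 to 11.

Enumerating some paths:
2 → 9 → 1 → 11: 7+7+5 = 19
2 → 9 → 7 → 3 → 11: 7+5+1+3 = 16
2 → 9 → 7 → 3 → 1 → 11: 7+5+1+1+5 = 19
2 → 9 → 1 → 3 → 11: 7+7+1+3 = 18
Cheapest is 2 → 9 → 7 → 3 → 11 at 16 kPa.

16 kPa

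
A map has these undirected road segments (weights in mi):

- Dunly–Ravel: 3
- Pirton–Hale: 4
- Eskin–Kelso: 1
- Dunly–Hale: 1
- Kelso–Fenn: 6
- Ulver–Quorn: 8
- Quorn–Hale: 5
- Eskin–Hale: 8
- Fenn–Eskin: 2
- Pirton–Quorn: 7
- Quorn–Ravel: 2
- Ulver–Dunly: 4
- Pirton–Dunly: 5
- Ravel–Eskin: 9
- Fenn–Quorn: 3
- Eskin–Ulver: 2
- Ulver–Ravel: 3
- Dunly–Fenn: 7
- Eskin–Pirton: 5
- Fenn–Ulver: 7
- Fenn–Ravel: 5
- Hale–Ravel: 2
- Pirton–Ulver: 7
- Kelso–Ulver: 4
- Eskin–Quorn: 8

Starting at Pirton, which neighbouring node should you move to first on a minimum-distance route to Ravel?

Candidate routes:
Pirton → Dunly → Hale → Ravel: 5+1+2 = 8
Pirton → Hale → Ravel: 4+2 = 6
Pirton → Dunly → Ravel: 5+3 = 8
The minimum is 6 mi via Pirton → Hale → Ravel.
So from Pirton the first move is to Hale.

Hale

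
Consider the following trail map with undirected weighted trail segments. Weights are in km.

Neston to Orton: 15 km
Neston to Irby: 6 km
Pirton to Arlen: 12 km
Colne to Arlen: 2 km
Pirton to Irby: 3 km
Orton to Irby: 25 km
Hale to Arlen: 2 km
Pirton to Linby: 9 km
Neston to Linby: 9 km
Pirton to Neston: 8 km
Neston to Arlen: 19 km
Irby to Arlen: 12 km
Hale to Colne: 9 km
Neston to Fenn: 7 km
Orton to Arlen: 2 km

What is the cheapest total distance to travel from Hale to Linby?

23 km

Settle nodes by increasing distance from Hale:
Hale: 0
Arlen: 2  (via Hale)
Colne: 4  (via Arlen)
Orton: 4  (via Arlen)
Pirton: 14  (via Arlen)
Irby: 14  (via Arlen)
Neston: 19  (via Orton)
Linby: 23  (via Pirton)
Shortest route: Hale → Arlen → Pirton → Linby = 23 km.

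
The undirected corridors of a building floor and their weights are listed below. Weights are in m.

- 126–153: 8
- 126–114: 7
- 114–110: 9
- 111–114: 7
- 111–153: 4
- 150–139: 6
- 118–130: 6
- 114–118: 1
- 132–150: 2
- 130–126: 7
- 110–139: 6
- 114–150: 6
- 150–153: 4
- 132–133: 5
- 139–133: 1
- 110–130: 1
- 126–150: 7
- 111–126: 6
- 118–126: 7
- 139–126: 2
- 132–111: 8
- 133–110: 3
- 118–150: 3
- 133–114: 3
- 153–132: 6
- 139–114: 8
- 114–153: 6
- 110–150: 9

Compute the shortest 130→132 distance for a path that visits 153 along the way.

Shortest 130→153: 130–110–133–114–153 = 13
Shortest 153→132: 153–132 = 6
Total via 153: 13 + 6 = 19 m.

19 m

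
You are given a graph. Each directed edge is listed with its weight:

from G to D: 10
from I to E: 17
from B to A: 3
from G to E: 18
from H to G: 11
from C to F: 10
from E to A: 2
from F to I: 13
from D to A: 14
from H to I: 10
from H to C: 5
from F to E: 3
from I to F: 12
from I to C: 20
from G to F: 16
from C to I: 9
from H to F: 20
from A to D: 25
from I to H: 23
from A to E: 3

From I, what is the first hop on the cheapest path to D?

F

Compare a few routes:
I–H–G–D: 23+11+10 = 44
I–E–A–D: 17+2+25 = 44
I–C–F–E–A–D: 20+10+3+2+25 = 60
I–F–E–A–D: 12+3+2+25 = 42
Cheapest is I–F–E–A–D at 42.
So from I the first move is to F.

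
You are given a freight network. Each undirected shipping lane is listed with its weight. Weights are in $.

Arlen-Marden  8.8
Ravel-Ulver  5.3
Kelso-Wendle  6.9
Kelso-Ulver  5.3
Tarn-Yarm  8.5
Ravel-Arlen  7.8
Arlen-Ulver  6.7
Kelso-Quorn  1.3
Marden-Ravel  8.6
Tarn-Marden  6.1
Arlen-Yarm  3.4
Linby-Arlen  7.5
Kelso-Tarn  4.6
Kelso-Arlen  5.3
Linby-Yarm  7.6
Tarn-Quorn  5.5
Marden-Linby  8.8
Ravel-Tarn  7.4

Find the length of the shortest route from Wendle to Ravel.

Running Dijkstra from Wendle:
Wendle: 0
Kelso: 6.9  (via Wendle)
Quorn: 8.2  (via Kelso)
Tarn: 11.5  (via Kelso)
Ulver: 12.2  (via Kelso)
Arlen: 12.2  (via Kelso)
Yarm: 15.6  (via Arlen)
Ravel: 17.5  (via Ulver)
Shortest route: Wendle → Kelso → Ulver → Ravel = $17.5.

$17.5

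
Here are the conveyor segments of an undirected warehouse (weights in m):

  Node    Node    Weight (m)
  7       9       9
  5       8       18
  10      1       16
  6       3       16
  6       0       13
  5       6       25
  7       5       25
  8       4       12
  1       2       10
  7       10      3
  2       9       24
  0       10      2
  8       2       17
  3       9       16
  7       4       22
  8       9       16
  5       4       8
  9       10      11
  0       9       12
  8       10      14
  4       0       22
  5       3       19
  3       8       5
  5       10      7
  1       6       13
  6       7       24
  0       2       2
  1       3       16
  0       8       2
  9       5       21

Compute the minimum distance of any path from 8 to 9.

Running Dijkstra from 8:
8: 0
0: 2  (via 8)
2: 4  (via 0)
10: 4  (via 0)
3: 5  (via 8)
7: 7  (via 10)
5: 11  (via 10)
4: 12  (via 8)
1: 14  (via 2)
9: 14  (via 0)
Shortest route: 8 → 0 → 9 = 14 m.

14 m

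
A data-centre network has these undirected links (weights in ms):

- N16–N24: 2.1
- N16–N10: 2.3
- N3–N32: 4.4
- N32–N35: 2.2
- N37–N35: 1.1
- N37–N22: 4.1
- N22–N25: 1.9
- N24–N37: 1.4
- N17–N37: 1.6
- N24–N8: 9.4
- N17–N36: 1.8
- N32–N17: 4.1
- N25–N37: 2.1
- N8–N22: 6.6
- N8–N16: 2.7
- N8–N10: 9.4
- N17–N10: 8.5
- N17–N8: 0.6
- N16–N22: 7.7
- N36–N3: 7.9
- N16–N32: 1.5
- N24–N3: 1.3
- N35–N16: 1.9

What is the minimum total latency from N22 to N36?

Shortest distances from N22:
N22: 0
N25: 1.9  (via N22)
N37: 4  (via N25)
N35: 5.1  (via N37)
N24: 5.4  (via N37)
N17: 5.6  (via N37)
N8: 6.2  (via N17)
N3: 6.7  (via N24)
N16: 7  (via N35)
N32: 7.3  (via N35)
N36: 7.4  (via N17)
Shortest route: N22 → N25 → N37 → N17 → N36 = 7.4 ms.

7.4 ms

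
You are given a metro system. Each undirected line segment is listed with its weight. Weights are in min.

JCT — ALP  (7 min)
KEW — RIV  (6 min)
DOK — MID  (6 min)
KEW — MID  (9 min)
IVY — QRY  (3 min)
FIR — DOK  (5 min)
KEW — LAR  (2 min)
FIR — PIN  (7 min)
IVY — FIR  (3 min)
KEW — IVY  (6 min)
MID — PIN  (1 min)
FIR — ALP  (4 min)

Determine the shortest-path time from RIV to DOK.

Enumerating some paths:
RIV - KEW - IVY - FIR - DOK: 6+6+3+5 = 20
RIV - KEW - MID - DOK: 6+9+6 = 21
Cheapest is RIV - KEW - IVY - FIR - DOK at 20 min.

20 min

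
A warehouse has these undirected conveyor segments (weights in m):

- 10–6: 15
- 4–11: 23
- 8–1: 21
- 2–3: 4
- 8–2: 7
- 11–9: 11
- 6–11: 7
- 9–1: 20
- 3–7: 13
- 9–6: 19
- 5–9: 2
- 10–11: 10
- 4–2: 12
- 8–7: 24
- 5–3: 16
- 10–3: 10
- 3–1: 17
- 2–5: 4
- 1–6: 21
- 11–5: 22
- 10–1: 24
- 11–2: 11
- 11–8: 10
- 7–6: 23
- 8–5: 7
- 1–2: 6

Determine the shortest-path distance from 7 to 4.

29 m

Enumerating some paths:
7–8–2–4: 24+7+12 = 43
7–8–5–2–4: 24+7+4+12 = 47
7–3–2–4: 13+4+12 = 29
7–3–5–2–4: 13+16+4+12 = 45
The minimum is 29 m via 7–3–2–4.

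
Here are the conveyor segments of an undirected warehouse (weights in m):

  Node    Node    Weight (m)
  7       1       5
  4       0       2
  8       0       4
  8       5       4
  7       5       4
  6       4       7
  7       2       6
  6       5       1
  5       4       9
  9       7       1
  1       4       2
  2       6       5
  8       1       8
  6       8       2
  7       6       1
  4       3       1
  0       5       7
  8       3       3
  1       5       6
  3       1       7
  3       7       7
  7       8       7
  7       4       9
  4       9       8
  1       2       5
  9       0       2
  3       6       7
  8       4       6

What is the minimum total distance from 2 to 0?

9 m

Compare a few routes:
2 → 1 → 4 → 0: 5+2+2 = 9
2 → 6 → 8 → 0: 5+2+4 = 11
The minimum is 9 m via 2 → 1 → 4 → 0.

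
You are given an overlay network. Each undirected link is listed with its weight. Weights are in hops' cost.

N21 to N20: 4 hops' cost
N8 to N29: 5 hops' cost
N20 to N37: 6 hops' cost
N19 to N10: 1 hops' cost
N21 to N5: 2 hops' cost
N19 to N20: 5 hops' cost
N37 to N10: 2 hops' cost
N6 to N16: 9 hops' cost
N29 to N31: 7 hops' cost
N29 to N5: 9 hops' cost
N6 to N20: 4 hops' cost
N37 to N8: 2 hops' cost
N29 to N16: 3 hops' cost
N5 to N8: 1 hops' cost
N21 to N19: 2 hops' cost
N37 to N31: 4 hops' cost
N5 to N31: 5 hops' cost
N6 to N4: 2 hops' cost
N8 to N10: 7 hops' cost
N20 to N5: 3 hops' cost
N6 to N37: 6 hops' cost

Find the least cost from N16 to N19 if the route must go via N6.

Best N16 to N6: N16–N6 costing 9
Best N6 to N19: N6–N20–N19 costing 9
Total via N6: 9 + 9 = 18 hops' cost.

18 hops' cost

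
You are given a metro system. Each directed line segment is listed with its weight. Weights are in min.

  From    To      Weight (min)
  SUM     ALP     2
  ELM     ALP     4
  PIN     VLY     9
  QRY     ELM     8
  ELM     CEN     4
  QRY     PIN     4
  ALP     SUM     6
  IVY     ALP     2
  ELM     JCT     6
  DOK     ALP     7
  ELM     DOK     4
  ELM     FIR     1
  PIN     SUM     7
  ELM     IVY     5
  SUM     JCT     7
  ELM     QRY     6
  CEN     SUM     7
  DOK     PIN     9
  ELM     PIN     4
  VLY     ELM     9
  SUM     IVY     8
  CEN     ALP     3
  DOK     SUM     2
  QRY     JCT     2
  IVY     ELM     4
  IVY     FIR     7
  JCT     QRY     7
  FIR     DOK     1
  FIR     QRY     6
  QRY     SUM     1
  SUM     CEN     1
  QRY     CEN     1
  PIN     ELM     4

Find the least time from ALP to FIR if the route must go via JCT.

29 min

Best ALP to JCT: ALP–SUM–JCT costing 13
Best JCT to FIR: JCT–QRY–ELM–FIR costing 16
Total via JCT: 13 + 16 = 29 min.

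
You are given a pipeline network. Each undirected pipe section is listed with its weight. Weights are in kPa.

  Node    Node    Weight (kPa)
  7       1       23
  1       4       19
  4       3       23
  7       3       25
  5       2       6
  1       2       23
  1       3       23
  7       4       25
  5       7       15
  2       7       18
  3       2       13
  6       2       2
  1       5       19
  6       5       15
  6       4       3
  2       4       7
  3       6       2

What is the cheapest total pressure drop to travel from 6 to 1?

Settle nodes by increasing distance from 6:
6: 0
2: 2  (via 6)
3: 2  (via 6)
4: 3  (via 6)
5: 8  (via 2)
7: 20  (via 2)
1: 22  (via 4)
Shortest route: 6–4–1 = 22 kPa.

22 kPa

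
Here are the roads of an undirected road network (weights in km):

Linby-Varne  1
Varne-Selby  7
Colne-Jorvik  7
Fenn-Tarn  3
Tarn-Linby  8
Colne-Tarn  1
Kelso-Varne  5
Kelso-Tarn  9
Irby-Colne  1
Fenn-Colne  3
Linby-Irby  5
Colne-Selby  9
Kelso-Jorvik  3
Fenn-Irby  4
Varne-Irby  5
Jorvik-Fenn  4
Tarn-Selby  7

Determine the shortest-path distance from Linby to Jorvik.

9 km

Shortest distances from Linby:
Linby: 0
Varne: 1  (via Linby)
Irby: 5  (via Linby)
Kelso: 6  (via Varne)
Colne: 6  (via Irby)
Tarn: 7  (via Colne)
Selby: 8  (via Varne)
Jorvik: 9  (via Kelso)
Shortest route: Linby–Varne–Kelso–Jorvik = 9 km.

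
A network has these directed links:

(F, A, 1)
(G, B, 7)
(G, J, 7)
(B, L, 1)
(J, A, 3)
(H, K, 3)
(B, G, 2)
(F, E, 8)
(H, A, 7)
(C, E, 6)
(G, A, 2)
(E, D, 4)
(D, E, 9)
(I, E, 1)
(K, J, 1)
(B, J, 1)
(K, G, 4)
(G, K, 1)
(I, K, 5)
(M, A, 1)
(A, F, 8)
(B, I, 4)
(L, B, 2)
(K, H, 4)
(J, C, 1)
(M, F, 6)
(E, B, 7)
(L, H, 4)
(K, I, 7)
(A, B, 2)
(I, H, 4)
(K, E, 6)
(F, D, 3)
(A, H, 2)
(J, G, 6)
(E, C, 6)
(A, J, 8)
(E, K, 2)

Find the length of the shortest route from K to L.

Running Dijkstra from K:
K: 0
J: 1  (via K)
C: 2  (via J)
A: 4  (via J)
G: 4  (via K)
H: 4  (via K)
B: 6  (via A)
E: 6  (via K)
I: 7  (via K)
L: 7  (via B)
Shortest route: K–J–A–B–L = 7.

7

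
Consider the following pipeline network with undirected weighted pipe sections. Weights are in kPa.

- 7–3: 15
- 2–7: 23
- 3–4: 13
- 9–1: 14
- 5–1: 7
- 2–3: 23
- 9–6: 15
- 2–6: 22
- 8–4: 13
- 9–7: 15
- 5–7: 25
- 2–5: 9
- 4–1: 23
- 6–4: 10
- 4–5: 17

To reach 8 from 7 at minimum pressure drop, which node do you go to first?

3

Enumerating some paths:
7 → 9 → 6 → 4 → 8: 15+15+10+13 = 53
7 → 3 → 4 → 8: 15+13+13 = 41
7 → 5 → 4 → 8: 25+17+13 = 55
Cheapest is 7 → 3 → 4 → 8 at 41 kPa.
So from 7 the first move is to 3.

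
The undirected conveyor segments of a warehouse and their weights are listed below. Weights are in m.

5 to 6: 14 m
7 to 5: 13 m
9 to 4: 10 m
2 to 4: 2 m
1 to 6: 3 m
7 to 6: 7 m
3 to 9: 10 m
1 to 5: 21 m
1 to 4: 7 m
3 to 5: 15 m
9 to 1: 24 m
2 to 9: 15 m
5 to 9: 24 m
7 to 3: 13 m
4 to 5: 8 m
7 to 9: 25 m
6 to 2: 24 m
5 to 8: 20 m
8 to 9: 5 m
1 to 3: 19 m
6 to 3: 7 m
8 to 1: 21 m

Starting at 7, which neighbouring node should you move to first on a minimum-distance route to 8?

Compare a few routes:
7 → 6 → 3 → 9 → 8: 7+7+10+5 = 29
7 → 3 → 9 → 8: 13+10+5 = 28
7 → 9 → 8: 25+5 = 30
Cheapest is 7 → 3 → 9 → 8 at 28 m.
So from 7 the first move is to 3.

3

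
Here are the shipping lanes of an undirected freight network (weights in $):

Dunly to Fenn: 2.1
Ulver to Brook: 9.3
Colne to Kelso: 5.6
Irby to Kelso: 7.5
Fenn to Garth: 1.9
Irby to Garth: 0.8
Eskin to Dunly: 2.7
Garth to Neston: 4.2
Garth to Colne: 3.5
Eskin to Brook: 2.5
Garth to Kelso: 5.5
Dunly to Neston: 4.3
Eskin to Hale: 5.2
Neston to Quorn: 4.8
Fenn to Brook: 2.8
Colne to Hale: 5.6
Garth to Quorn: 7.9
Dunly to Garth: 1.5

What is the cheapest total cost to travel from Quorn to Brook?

Enumerating some paths:
Quorn–Neston–Garth–Fenn–Brook: 4.8+4.2+1.9+2.8 = 13.7
Quorn–Garth–Fenn–Brook: 7.9+1.9+2.8 = 12.6
The minimum is $12.6 via Quorn–Garth–Fenn–Brook.

$12.6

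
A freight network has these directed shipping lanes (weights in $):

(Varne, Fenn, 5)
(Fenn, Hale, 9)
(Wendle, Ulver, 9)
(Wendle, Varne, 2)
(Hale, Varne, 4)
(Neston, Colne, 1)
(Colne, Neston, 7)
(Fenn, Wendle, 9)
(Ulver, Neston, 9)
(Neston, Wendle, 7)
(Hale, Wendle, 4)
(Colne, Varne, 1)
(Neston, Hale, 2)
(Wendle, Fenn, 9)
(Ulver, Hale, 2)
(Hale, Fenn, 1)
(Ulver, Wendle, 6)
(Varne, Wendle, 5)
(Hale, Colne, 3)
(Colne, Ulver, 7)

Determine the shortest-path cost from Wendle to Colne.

Enumerating some paths:
Wendle → Ulver → Neston → Colne: 9+9+1 = 19
Wendle → Varne → Fenn → Hale → Colne: 2+5+9+3 = 19
Wendle → Ulver → Hale → Colne: 9+2+3 = 14
Cheapest is Wendle → Ulver → Hale → Colne at $14.

$14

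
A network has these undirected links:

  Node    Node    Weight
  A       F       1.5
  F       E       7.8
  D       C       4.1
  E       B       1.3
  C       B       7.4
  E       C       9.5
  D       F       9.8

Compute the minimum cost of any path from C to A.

Enumerating some paths:
C–E–F–A: 9.5+7.8+1.5 = 18.8
C–B–E–F–A: 7.4+1.3+7.8+1.5 = 18
C–D–F–A: 4.1+9.8+1.5 = 15.4
Cheapest is C–D–F–A at 15.4.

15.4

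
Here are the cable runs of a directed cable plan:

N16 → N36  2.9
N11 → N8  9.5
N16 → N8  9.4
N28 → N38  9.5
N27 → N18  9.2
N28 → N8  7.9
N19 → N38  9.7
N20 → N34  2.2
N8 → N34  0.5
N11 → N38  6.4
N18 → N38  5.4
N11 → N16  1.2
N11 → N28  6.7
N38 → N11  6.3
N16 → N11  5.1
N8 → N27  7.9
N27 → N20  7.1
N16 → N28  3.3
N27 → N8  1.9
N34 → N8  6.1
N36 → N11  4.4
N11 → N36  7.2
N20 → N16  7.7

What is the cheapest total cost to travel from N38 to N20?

Running Dijkstra from N38:
N38: 0
N11: 6.3  (via N38)
N16: 7.5  (via N11)
N36: 10.4  (via N16)
N28: 10.8  (via N16)
N8: 15.8  (via N11)
N34: 16.3  (via N8)
N27: 23.7  (via N8)
N20: 30.8  (via N27)
Shortest route: N38–N11–N8–N27–N20 = 30.8.

30.8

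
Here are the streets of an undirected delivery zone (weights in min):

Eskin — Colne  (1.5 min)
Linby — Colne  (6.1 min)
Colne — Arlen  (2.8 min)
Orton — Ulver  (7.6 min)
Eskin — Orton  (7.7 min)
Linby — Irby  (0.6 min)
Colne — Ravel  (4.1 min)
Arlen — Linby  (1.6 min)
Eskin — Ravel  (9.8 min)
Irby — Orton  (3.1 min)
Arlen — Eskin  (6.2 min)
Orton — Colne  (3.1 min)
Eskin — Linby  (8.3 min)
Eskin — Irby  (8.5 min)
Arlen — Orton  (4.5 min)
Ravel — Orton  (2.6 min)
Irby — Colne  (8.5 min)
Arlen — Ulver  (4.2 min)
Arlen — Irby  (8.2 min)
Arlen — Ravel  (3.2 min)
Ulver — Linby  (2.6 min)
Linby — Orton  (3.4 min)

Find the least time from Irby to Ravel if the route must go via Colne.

9.1 min

Shortest Irby→Colne: Irby–Linby–Arlen–Colne = 5
Shortest Colne→Ravel: Colne–Ravel = 4.1
Total via Colne: 5 + 4.1 = 9.1 min.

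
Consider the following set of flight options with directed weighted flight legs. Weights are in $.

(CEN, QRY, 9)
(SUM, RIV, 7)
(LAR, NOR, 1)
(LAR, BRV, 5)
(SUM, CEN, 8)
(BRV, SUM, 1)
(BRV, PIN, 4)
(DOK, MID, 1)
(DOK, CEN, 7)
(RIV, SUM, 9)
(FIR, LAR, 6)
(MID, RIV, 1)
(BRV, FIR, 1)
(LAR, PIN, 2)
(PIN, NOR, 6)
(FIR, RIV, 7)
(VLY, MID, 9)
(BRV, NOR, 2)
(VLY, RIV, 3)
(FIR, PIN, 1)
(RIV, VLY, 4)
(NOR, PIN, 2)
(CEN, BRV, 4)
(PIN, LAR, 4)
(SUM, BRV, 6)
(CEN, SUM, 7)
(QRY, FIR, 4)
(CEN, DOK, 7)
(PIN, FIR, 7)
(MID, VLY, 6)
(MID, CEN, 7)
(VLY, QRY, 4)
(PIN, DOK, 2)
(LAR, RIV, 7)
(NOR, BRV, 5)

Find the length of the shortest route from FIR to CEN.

Shortest distances from FIR:
FIR: 0
PIN: 1  (via FIR)
DOK: 3  (via PIN)
MID: 4  (via DOK)
LAR: 5  (via PIN)
RIV: 5  (via MID)
NOR: 6  (via LAR)
VLY: 9  (via RIV)
BRV: 10  (via LAR)
CEN: 10  (via DOK)
Shortest route: FIR → PIN → DOK → CEN = $10.

$10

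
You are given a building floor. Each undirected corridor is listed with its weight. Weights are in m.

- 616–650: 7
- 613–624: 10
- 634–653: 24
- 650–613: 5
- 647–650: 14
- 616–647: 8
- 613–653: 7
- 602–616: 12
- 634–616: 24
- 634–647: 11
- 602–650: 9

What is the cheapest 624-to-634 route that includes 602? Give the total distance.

Shortest 624→602: 624 → 613 → 650 → 602 = 24
Shortest 602→634: 602 → 616 → 647 → 634 = 31
Total via 602: 24 + 31 = 55 m.

55 m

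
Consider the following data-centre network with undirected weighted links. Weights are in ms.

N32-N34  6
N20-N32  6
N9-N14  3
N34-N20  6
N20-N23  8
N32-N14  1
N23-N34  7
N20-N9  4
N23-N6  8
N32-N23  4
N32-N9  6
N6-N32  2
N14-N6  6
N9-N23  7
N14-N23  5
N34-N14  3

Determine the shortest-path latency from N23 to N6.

Compare a few routes:
N23 → N14 → N6: 5+6 = 11
N23 → N14 → N32 → N6: 5+1+2 = 8
N23 → N32 → N6: 4+2 = 6
N23 → N6: 8 = 8
Cheapest is N23 → N32 → N6 at 6 ms.

6 ms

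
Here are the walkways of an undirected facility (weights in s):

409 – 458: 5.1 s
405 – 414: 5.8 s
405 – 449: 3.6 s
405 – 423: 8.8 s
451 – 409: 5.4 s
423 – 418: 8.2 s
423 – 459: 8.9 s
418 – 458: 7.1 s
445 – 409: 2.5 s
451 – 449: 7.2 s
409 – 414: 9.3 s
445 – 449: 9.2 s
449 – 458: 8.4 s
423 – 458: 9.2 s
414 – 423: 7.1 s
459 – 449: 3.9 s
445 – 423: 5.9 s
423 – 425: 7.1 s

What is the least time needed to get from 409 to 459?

15.6 s

Compare a few routes:
409 - 451 - 449 - 459: 5.4+7.2+3.9 = 16.5
409 - 445 - 449 - 459: 2.5+9.2+3.9 = 15.6
409 - 445 - 423 - 459: 2.5+5.9+8.9 = 17.3
Cheapest is 409 - 445 - 449 - 459 at 15.6 s.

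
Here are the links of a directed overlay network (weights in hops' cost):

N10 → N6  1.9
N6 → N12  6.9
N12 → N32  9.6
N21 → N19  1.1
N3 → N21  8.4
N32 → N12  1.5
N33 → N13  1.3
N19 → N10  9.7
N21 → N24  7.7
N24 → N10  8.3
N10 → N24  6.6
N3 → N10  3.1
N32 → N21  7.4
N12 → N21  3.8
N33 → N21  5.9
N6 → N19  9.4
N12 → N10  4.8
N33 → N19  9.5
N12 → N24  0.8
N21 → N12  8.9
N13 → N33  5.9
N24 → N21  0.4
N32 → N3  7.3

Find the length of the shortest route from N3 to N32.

21.5 hops' cost

Running Dijkstra from N3:
N3: 0
N10: 3.1  (via N3)
N6: 5  (via N10)
N21: 8.4  (via N3)
N19: 9.5  (via N21)
N24: 9.7  (via N10)
N12: 11.9  (via N6)
N32: 21.5  (via N12)
Shortest route: N3 → N10 → N6 → N12 → N32 = 21.5 hops' cost.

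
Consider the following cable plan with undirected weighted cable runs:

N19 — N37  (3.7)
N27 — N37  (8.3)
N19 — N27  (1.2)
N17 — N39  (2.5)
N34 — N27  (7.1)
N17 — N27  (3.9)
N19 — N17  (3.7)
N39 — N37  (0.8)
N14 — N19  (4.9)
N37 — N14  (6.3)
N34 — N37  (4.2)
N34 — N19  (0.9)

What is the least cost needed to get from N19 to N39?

4.5

Compare a few routes:
N19 → N34 → N37 → N39: 0.9+4.2+0.8 = 5.9
N19 → N37 → N39: 3.7+0.8 = 4.5
N19 → N17 → N39: 3.7+2.5 = 6.2
Cheapest is N19 → N37 → N39 at 4.5.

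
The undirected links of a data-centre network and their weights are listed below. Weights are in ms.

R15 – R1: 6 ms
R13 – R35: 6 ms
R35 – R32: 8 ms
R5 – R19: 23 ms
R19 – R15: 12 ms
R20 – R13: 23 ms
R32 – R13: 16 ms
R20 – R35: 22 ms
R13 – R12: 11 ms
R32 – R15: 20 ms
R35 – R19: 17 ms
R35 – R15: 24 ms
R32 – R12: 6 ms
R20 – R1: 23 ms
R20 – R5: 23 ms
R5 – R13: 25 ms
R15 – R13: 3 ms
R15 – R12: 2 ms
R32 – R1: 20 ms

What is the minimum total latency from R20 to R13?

23 ms

Running Dijkstra from R20:
R20: 0
R35: 22  (via R20)
R13: 23  (via R20)
Shortest route: R20–R13 = 23 ms.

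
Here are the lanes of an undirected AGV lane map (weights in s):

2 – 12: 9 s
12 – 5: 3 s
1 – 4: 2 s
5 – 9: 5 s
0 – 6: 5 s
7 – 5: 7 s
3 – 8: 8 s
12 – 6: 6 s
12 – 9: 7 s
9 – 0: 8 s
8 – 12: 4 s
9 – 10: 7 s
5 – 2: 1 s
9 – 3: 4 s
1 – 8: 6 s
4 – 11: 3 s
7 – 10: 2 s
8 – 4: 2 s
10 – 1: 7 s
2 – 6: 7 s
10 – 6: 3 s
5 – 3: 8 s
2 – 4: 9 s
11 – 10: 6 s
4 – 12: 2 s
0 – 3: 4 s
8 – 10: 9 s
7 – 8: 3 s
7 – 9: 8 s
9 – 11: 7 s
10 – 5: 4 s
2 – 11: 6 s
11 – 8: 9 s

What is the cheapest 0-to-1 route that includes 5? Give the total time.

19 s

Shortest 0→5: 0–3–5 = 12
Best 5 to 1: 5–12–4–1 costing 7
Total via 5: 12 + 7 = 19 s.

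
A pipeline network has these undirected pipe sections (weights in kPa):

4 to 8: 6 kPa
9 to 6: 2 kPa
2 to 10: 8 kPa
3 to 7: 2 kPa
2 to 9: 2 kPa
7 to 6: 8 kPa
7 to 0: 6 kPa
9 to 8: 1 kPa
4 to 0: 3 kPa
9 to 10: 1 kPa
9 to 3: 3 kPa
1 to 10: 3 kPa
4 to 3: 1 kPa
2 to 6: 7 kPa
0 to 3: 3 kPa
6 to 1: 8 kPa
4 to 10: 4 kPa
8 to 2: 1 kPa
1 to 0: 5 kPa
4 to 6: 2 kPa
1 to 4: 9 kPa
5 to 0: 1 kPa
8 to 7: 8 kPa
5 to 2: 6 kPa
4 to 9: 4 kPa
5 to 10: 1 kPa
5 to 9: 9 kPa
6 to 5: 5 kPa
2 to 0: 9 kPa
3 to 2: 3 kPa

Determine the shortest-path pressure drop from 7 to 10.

6 kPa

Enumerating some paths:
7 → 3 → 0 → 5 → 10: 2+3+1+1 = 7
7 → 3 → 9 → 10: 2+3+1 = 6
Cheapest is 7 → 3 → 9 → 10 at 6 kPa.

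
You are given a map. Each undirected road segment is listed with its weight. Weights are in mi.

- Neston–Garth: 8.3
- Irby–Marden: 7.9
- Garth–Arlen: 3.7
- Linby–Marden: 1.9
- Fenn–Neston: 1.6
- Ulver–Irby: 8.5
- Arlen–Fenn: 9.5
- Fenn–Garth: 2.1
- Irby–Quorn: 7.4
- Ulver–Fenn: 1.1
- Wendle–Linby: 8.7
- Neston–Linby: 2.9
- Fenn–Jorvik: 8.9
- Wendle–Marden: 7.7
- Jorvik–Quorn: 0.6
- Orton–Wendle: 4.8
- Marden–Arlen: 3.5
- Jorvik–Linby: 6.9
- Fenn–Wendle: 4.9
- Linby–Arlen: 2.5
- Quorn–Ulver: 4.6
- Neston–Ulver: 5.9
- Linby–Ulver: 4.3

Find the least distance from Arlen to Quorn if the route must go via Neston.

Shortest Arlen→Neston: Arlen → Linby → Neston = 5.4
Best Neston to Quorn: Neston → Fenn → Ulver → Quorn costing 7.3
Total via Neston: 5.4 + 7.3 = 12.7 mi.

12.7 mi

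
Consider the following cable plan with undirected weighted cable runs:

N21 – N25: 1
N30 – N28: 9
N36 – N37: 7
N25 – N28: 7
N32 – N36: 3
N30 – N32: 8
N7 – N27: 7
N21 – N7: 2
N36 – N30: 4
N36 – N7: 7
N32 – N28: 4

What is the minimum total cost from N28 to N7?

10

Shortest distances from N28:
N28: 0
N32: 4  (via N28)
N25: 7  (via N28)
N36: 7  (via N32)
N21: 8  (via N25)
N30: 9  (via N28)
N7: 10  (via N21)
Shortest route: N28 → N25 → N21 → N7 = 10.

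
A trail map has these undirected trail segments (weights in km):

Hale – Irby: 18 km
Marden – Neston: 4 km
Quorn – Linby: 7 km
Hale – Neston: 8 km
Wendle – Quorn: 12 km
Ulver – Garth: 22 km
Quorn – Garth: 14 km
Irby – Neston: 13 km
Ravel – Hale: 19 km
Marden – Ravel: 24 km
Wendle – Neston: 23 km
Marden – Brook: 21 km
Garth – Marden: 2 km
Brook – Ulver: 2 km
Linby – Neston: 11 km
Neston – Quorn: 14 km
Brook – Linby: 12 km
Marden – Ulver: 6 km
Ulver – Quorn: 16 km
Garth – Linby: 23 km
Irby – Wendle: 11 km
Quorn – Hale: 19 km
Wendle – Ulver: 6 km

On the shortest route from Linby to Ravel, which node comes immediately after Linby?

Compare a few routes:
Linby–Brook–Ulver–Marden–Ravel: 12+2+6+24 = 44
Linby–Neston–Hale–Ravel: 11+8+19 = 38
Linby–Neston–Marden–Ravel: 11+4+24 = 39
Linby–Quorn–Hale–Ravel: 7+19+19 = 45
The minimum is 38 km via Linby–Neston–Hale–Ravel.
So from Linby the first move is to Neston.

Neston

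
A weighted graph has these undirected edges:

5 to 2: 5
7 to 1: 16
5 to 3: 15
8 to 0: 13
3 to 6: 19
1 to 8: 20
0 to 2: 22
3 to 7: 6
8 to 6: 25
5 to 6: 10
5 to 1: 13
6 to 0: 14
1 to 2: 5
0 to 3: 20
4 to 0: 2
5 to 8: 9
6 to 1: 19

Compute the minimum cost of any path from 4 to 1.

29

Candidate routes:
4 - 0 - 8 - 5 - 2 - 1: 2+13+9+5+5 = 34
4 - 0 - 2 - 1: 2+22+5 = 29
Cheapest is 4 - 0 - 2 - 1 at 29.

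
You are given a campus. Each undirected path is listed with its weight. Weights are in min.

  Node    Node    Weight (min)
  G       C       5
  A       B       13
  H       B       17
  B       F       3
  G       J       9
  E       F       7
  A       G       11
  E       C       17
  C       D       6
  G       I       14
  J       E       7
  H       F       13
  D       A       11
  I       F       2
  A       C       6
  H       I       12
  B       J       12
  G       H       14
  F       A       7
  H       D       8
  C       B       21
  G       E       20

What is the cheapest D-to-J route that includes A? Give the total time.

Shortest D→A: D–A = 11
Best A to J: A–G–J costing 20
Total via A: 11 + 20 = 31 min.

31 min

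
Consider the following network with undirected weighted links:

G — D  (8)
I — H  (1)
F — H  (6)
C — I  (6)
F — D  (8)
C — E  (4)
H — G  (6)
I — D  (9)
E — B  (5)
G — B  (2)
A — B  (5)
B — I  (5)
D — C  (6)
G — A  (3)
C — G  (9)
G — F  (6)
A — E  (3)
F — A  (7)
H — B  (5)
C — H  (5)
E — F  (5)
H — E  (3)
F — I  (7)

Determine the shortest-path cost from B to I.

Settle nodes by increasing distance from B:
B: 0
G: 2  (via B)
A: 5  (via B)
E: 5  (via B)
H: 5  (via B)
I: 5  (via B)
Shortest route: B–I = 5.

5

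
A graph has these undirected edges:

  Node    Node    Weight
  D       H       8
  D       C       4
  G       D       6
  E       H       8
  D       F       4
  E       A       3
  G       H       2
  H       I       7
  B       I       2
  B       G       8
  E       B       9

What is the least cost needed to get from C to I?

19

Candidate routes:
C → D → H → I: 4+8+7 = 19
C → D → G → B → I: 4+6+8+2 = 20
Cheapest is C → D → H → I at 19.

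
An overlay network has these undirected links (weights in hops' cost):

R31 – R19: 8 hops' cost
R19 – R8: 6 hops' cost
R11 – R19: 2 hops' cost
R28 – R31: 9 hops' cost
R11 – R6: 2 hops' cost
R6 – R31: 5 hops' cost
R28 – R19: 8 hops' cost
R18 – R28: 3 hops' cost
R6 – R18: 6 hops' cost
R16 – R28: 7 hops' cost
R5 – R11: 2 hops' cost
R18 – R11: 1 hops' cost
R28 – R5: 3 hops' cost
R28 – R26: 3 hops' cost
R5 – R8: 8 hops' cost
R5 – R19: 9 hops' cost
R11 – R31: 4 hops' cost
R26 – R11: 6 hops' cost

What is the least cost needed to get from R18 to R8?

9 hops' cost

Candidate routes:
R18 - R11 - R5 - R8: 1+2+8 = 11
R18 - R11 - R19 - R8: 1+2+6 = 9
The minimum is 9 hops' cost via R18 - R11 - R19 - R8.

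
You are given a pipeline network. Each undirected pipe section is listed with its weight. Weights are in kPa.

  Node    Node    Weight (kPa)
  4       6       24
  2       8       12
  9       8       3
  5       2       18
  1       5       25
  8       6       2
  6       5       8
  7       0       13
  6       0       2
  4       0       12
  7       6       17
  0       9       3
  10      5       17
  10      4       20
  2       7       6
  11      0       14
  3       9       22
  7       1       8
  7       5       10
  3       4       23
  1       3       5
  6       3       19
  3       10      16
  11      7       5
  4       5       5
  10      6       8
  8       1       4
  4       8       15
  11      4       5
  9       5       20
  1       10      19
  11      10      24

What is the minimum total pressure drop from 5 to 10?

16 kPa

Enumerating some paths:
5 → 10: 17 = 17
5 → 6 → 10: 8+8 = 16
5 → 4 → 10: 5+20 = 25
Cheapest is 5 → 6 → 10 at 16 kPa.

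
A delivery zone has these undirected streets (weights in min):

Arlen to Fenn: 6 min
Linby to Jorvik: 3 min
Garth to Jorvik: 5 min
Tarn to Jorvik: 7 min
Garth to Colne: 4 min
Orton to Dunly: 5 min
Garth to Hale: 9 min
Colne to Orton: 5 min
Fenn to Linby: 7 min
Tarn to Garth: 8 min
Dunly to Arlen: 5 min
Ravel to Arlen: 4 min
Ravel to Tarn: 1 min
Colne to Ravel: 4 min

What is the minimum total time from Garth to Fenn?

15 min

Enumerating some paths:
Garth–Tarn–Ravel–Arlen–Fenn: 8+1+4+6 = 19
Garth–Jorvik–Linby–Fenn: 5+3+7 = 15
Garth–Colne–Ravel–Arlen–Fenn: 4+4+4+6 = 18
Cheapest is Garth–Jorvik–Linby–Fenn at 15 min.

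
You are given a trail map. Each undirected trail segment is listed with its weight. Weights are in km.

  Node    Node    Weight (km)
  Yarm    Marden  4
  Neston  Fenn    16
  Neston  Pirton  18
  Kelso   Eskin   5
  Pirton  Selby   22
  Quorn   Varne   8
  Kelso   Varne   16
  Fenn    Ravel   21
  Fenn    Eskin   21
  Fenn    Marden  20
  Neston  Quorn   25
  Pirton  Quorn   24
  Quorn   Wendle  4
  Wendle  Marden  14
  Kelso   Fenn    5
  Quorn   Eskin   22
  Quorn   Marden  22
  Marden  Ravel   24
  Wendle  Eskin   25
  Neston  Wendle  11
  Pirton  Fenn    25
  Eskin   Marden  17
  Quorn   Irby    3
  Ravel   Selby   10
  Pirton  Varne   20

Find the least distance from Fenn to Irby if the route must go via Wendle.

34 km

Shortest Fenn→Wendle: Fenn → Neston → Wendle = 27
Best Wendle to Irby: Wendle → Quorn → Irby costing 7
Total via Wendle: 27 + 7 = 34 km.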